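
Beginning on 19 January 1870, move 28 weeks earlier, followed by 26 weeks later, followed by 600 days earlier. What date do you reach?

Going back 28 weeks (= 196 days) from January 19, 1870:
Going back 19 days from January 19, 1870 reaches the end of the previous month; 196 − 19 = 177 left.
December 1869 has 31 days: 177 − 31 = 146 left.
November 1869 has 30 days: 146 − 30 = 116 left.
October 1869 has 31 days: 116 − 31 = 85 left.
September 1869 has 30 days: 85 − 30 = 55 left.
August 1869 has 31 days: 55 − 31 = 24 left.
July 1869 has 31 days; 31 − 24 = 7 → July 7, 1869.
Adding 26 weeks (= 182 days) from July 7, 1869:
July has 31 days, so 31 − 7 = 24 days remain after July 7, 1869; 182 − 24 = 158 left.
August 1869 has 31 days: 158 − 31 = 127 left.
September 1869 has 30 days: 127 − 30 = 97 left.
October 1869 has 31 days: 97 − 31 = 66 left.
November 1869 has 30 days: 66 − 30 = 36 left.
December 1869 has 31 days: 36 − 31 = 5 left.
5 days into January 1870 → January 5, 1870.
Going back 600 days from January 5, 1870:
Going back 5 days from January 5, 1870 reaches the end of the previous month; 600 − 5 = 595 left.
December 1869 has 31 days: 595 − 31 = 564 left.
November 1869 has 30 days: 564 − 30 = 534 left.
October 1869 has 31 days: 534 − 31 = 503 left.
September 1869 has 30 days: 503 − 30 = 473 left.
August 1869 has 31 days: 473 − 31 = 442 left.
July 1869 has 31 days: 442 − 31 = 411 left.
June 1869 has 30 days: 411 − 30 = 381 left.
May 1869 has 31 days: 381 − 31 = 350 left.
April 1869 has 30 days: 350 − 30 = 320 left.
March 1869 has 31 days: 320 − 31 = 289 left.
February 1869 has 28 days (1869 is not a leap year): 289 − 28 = 261 left.
January 1869 has 31 days: 261 − 31 = 230 left.
December 1868 has 31 days: 230 − 31 = 199 left.
November 1868 has 30 days: 199 − 30 = 169 left.
October 1868 has 31 days: 169 − 31 = 138 left.
September 1868 has 30 days: 138 − 30 = 108 left.
August 1868 has 31 days: 108 − 31 = 77 left.
July 1868 has 31 days: 77 − 31 = 46 left.
June 1868 has 30 days: 46 − 30 = 16 left.
May 1868 has 31 days; 31 − 16 = 15 → May 15, 1868.

May 15, 1868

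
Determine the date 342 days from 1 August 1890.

July 9, 1891

Counting forward 342 days from August 1, 1890.
August has 31 days, so 31 − 1 = 30 days remain after August 1, 1890; 342 − 30 = 312 left.
September 1890 has 30 days: 312 − 30 = 282 left.
October 1890 has 31 days: 282 − 31 = 251 left.
November 1890 has 30 days: 251 − 30 = 221 left.
December 1890 has 31 days: 221 − 31 = 190 left.
January 1891 has 31 days: 190 − 31 = 159 left.
February 1891 has 28 days (1891 is not a leap year): 159 − 28 = 131 left.
March 1891 has 31 days: 131 − 31 = 100 left.
April 1891 has 30 days: 100 − 30 = 70 left.
May 1891 has 31 days: 70 − 31 = 39 left.
June 1891 has 30 days: 39 − 30 = 9 left.
9 days into July 1891 → July 9, 1891.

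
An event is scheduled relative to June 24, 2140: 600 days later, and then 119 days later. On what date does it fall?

June 13, 2142

Adding 600 days from June 24, 2140:
June has 30 days, so 30 − 24 = 6 days remain after June 24, 2140; 600 − 6 = 594 left.
July 2140 has 31 days: 594 − 31 = 563 left.
August 2140 has 31 days: 563 − 31 = 532 left.
September 2140 has 30 days: 532 − 30 = 502 left.
October 2140 has 31 days: 502 − 31 = 471 left.
November 2140 has 30 days: 471 − 30 = 441 left.
December 2140 has 31 days: 441 − 31 = 410 left.
January 2141 has 31 days: 410 − 31 = 379 left.
February 2141 has 28 days (2141 is not a leap year): 379 − 28 = 351 left.
March 2141 has 31 days: 351 − 31 = 320 left.
April 2141 has 30 days: 320 − 30 = 290 left.
May 2141 has 31 days: 290 − 31 = 259 left.
June 2141 has 30 days: 259 − 30 = 229 left.
July 2141 has 31 days: 229 − 31 = 198 left.
August 2141 has 31 days: 198 − 31 = 167 left.
September 2141 has 30 days: 167 − 30 = 137 left.
October 2141 has 31 days: 137 − 31 = 106 left.
November 2141 has 30 days: 106 − 30 = 76 left.
December 2141 has 31 days: 76 − 31 = 45 left.
January 2142 has 31 days: 45 − 31 = 14 left.
14 days into February 2142 → February 14, 2142.
Counting forward 119 days from February 14, 2142:
February has 28 days, so 28 − 14 = 14 days remain after February 14, 2142; 119 − 14 = 105 left.
March 2142 has 31 days: 105 − 31 = 74 left.
April 2142 has 30 days: 74 − 30 = 44 left.
May 2142 has 31 days: 44 − 31 = 13 left.
13 days into June 2142 → June 13, 2142.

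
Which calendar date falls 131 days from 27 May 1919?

October 5, 1919

Counting forward 131 days from May 27, 1919.
May has 31 days, so 31 − 27 = 4 days remain after May 27, 1919; 131 − 4 = 127 left.
June 1919 has 30 days: 127 − 30 = 97 left.
July 1919 has 31 days: 97 − 31 = 66 left.
August 1919 has 31 days: 66 − 31 = 35 left.
September 1919 has 30 days: 35 − 30 = 5 left.
5 days into October 1919 → October 5, 1919.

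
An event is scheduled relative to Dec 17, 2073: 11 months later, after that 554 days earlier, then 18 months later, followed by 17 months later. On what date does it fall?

Counting forward 11 months from December 17, 2073:
month 12 + 11 = 23, which is month 11 of year 2074 → November 2074.
Day 17 is valid in November, giving November 17, 2074.
Going back 554 days from November 17, 2074:
Going back 17 days from November 17, 2074 reaches the end of the previous month; 554 − 17 = 537 left.
October 2074 has 31 days: 537 − 31 = 506 left.
September 2074 has 30 days: 506 − 30 = 476 left.
August 2074 has 31 days: 476 − 31 = 445 left.
July 2074 has 31 days: 445 − 31 = 414 left.
June 2074 has 30 days: 414 − 30 = 384 left.
May 2074 has 31 days: 384 − 31 = 353 left.
April 2074 has 30 days: 353 − 30 = 323 left.
March 2074 has 31 days: 323 − 31 = 292 left.
February 2074 has 28 days (2074 is not a leap year): 292 − 28 = 264 left.
January 2074 has 31 days: 264 − 31 = 233 left.
December 2073 has 31 days: 233 − 31 = 202 left.
November 2073 has 30 days: 202 − 30 = 172 left.
October 2073 has 31 days: 172 − 31 = 141 left.
September 2073 has 30 days: 141 − 30 = 111 left.
August 2073 has 31 days: 111 − 31 = 80 left.
July 2073 has 31 days: 80 − 31 = 49 left.
June 2073 has 30 days: 49 − 30 = 19 left.
May 2073 has 31 days; 31 − 19 = 12 → May 12, 2073.
Adding 18 months from May 12, 2073:
month 5 + 18 = 23, which is month 11 of year 2074 → November 2074.
Day 12 is valid in November, giving November 12, 2074.
Advancing 17 months from November 12, 2074:
month 11 + 17 = 28, which is month 4 of year 2076 → April 2076.
Day 12 is valid in April, giving April 12, 2076.

April 12, 2076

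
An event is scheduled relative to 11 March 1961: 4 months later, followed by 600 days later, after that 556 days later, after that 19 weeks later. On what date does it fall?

Adding 4 months from March 11, 1961:
month 3 + 4 = 7 → July 1961.
Day 11 is valid in July, giving July 11, 1961.
Counting forward 600 days from July 11, 1961:
July has 31 days, so 31 − 11 = 20 days remain after July 11, 1961; 600 − 20 = 580 left.
August 1961 has 31 days: 580 − 31 = 549 left.
September 1961 has 30 days: 549 − 30 = 519 left.
October 1961 has 31 days: 519 − 31 = 488 left.
November 1961 has 30 days: 488 − 30 = 458 left.
December 1961 has 31 days: 458 − 31 = 427 left.
January 1962 has 31 days: 427 − 31 = 396 left.
February 1962 has 28 days (1962 is not a leap year): 396 − 28 = 368 left.
March 1962 has 31 days: 368 − 31 = 337 left.
April 1962 has 30 days: 337 − 30 = 307 left.
May 1962 has 31 days: 307 − 31 = 276 left.
June 1962 has 30 days: 276 − 30 = 246 left.
July 1962 has 31 days: 246 − 31 = 215 left.
August 1962 has 31 days: 215 − 31 = 184 left.
September 1962 has 30 days: 184 − 30 = 154 left.
October 1962 has 31 days: 154 − 31 = 123 left.
November 1962 has 30 days: 123 − 30 = 93 left.
December 1962 has 31 days: 93 − 31 = 62 left.
January 1963 has 31 days: 62 − 31 = 31 left.
February 1963 has 28 days (1963 is not a leap year): 31 − 28 = 3 left.
3 days into March 1963 → March 3, 1963.
Counting forward 556 days from March 3, 1963:
March has 31 days, so 31 − 3 = 28 days remain after March 3, 1963; 556 − 28 = 528 left.
April 1963 has 30 days: 528 − 30 = 498 left.
May 1963 has 31 days: 498 − 31 = 467 left.
June 1963 has 30 days: 467 − 30 = 437 left.
July 1963 has 31 days: 437 − 31 = 406 left.
August 1963 has 31 days: 406 − 31 = 375 left.
September 1963 has 30 days: 375 − 30 = 345 left.
October 1963 has 31 days: 345 − 31 = 314 left.
November 1963 has 30 days: 314 − 30 = 284 left.
December 1963 has 31 days: 284 − 31 = 253 left.
January 1964 has 31 days: 253 − 31 = 222 left.
February 1964 has 29 days (1964 is a leap year): 222 − 29 = 193 left.
March 1964 has 31 days: 193 − 31 = 162 left.
April 1964 has 30 days: 162 − 30 = 132 left.
May 1964 has 31 days: 132 − 31 = 101 left.
June 1964 has 30 days: 101 − 30 = 71 left.
July 1964 has 31 days: 71 − 31 = 40 left.
August 1964 has 31 days: 40 − 31 = 9 left.
9 days into September 1964 → September 9, 1964.
Adding 19 weeks (= 133 days) from September 9, 1964:
September has 30 days, so 30 − 9 = 21 days remain after September 9, 1964; 133 − 21 = 112 left.
October 1964 has 31 days: 112 − 31 = 81 left.
November 1964 has 30 days: 81 − 30 = 51 left.
December 1964 has 31 days: 51 − 31 = 20 left.
20 days into January 1965 → January 20, 1965.

January 20, 1965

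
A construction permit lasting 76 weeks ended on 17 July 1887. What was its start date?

Subtracting 76 weeks = 532 days from July 17, 1887.
Going back 17 days from July 17, 1887 reaches the end of the previous month; 532 − 17 = 515 left.
June 1887 has 30 days: 515 − 30 = 485 left.
May 1887 has 31 days: 485 − 31 = 454 left.
April 1887 has 30 days: 454 − 30 = 424 left.
March 1887 has 31 days: 424 − 31 = 393 left.
February 1887 has 28 days (1887 is not a leap year): 393 − 28 = 365 left.
January 1887 has 31 days: 365 − 31 = 334 left.
December 1886 has 31 days: 334 − 31 = 303 left.
November 1886 has 30 days: 303 − 30 = 273 left.
October 1886 has 31 days: 273 − 31 = 242 left.
September 1886 has 30 days: 242 − 30 = 212 left.
August 1886 has 31 days: 212 − 31 = 181 left.
July 1886 has 31 days: 181 − 31 = 150 left.
June 1886 has 30 days: 150 − 30 = 120 left.
May 1886 has 31 days: 120 − 31 = 89 left.
April 1886 has 30 days: 89 − 30 = 59 left.
March 1886 has 31 days: 59 − 31 = 28 left.
February 1886 has 28 days (1886 is not a leap year): 28 − 28 = 0 left.
January 1886 has 31 days; 31 − 0 = 31 → January 31, 1886.

January 31, 1886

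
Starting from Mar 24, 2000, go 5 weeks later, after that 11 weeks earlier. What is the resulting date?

Advancing 5 weeks (= 35 days) from March 24, 2000:
March has 31 days, so 31 − 24 = 7 days remain after March 24, 2000; 35 − 7 = 28 left.
28 days into April 2000 → April 28, 2000.
Counting back 11 weeks (= 77 days) from April 28, 2000:
Going back 28 days from April 28, 2000 reaches the end of the previous month; 77 − 28 = 49 left.
March 2000 has 31 days: 49 − 31 = 18 left.
February 2000 has 29 days; 29 − 18 = 11 → February 11, 2000.

February 11, 2000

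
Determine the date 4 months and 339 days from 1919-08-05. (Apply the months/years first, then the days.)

November 8, 1920

Counting forward 4 months and 339 days from August 5, 1919: first the month/year part, then the days.
month 8 + 4 = 12 → December 1919.
Day 5 is valid in December, giving December 5, 1919.
Now add 339 days from December 5, 1919.
December has 31 days, so 31 − 5 = 26 days remain after December 5, 1919; 339 − 26 = 313 left.
January 1920 has 31 days: 313 − 31 = 282 left.
February 1920 has 29 days (1920 is a leap year): 282 − 29 = 253 left.
March 1920 has 31 days: 253 − 31 = 222 left.
April 1920 has 30 days: 222 − 30 = 192 left.
May 1920 has 31 days: 192 − 31 = 161 left.
June 1920 has 30 days: 161 − 30 = 131 left.
July 1920 has 31 days: 131 − 31 = 100 left.
August 1920 has 31 days: 100 − 31 = 69 left.
September 1920 has 30 days: 69 − 30 = 39 left.
October 1920 has 31 days: 39 − 31 = 8 left.
8 days into November 1920 → November 8, 1920.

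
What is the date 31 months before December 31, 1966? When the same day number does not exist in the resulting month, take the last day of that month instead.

Subtracting 31 months from December 31, 1966.
month 12 − 31 = -19, which is month 5 of year 1964 → May 1964.
Day 31 is valid in May, giving May 31, 1964.

May 31, 1964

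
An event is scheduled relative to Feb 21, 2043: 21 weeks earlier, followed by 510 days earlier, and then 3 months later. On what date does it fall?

Counting back 21 weeks (= 147 days) from February 21, 2043:
Going back 21 days from February 21, 2043 reaches the end of the previous month; 147 − 21 = 126 left.
January 2043 has 31 days: 126 − 31 = 95 left.
December 2042 has 31 days: 95 − 31 = 64 left.
November 2042 has 30 days: 64 − 30 = 34 left.
October 2042 has 31 days: 34 − 31 = 3 left.
September 2042 has 30 days; 30 − 3 = 27 → September 27, 2042.
Subtracting 510 days from September 27, 2042:
Going back 27 days from September 27, 2042 reaches the end of the previous month; 510 − 27 = 483 left.
August 2042 has 31 days: 483 − 31 = 452 left.
July 2042 has 31 days: 452 − 31 = 421 left.
June 2042 has 30 days: 421 − 30 = 391 left.
May 2042 has 31 days: 391 − 31 = 360 left.
April 2042 has 30 days: 360 − 30 = 330 left.
March 2042 has 31 days: 330 − 31 = 299 left.
February 2042 has 28 days (2042 is not a leap year): 299 − 28 = 271 left.
January 2042 has 31 days: 271 − 31 = 240 left.
December 2041 has 31 days: 240 − 31 = 209 left.
November 2041 has 30 days: 209 − 30 = 179 left.
October 2041 has 31 days: 179 − 31 = 148 left.
September 2041 has 30 days: 148 − 30 = 118 left.
August 2041 has 31 days: 118 − 31 = 87 left.
July 2041 has 31 days: 87 − 31 = 56 left.
June 2041 has 30 days: 56 − 30 = 26 left.
May 2041 has 31 days; 31 − 26 = 5 → May 5, 2041.
Adding 3 months from May 5, 2041:
month 5 + 3 = 8 → August 2041.
Day 5 is valid in August, giving August 5, 2041.

August 5, 2041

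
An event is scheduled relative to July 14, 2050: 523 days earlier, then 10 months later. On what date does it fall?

December 6, 2049

Counting back 523 days from July 14, 2050:
Going back 14 days from July 14, 2050 reaches the end of the previous month; 523 − 14 = 509 left.
June 2050 has 30 days: 509 − 30 = 479 left.
May 2050 has 31 days: 479 − 31 = 448 left.
April 2050 has 30 days: 448 − 30 = 418 left.
March 2050 has 31 days: 418 − 31 = 387 left.
February 2050 has 28 days (2050 is not a leap year): 387 − 28 = 359 left.
January 2050 has 31 days: 359 − 31 = 328 left.
December 2049 has 31 days: 328 − 31 = 297 left.
November 2049 has 30 days: 297 − 30 = 267 left.
October 2049 has 31 days: 267 − 31 = 236 left.
September 2049 has 30 days: 236 − 30 = 206 left.
August 2049 has 31 days: 206 − 31 = 175 left.
July 2049 has 31 days: 175 − 31 = 144 left.
June 2049 has 30 days: 144 − 30 = 114 left.
May 2049 has 31 days: 114 − 31 = 83 left.
April 2049 has 30 days: 83 − 30 = 53 left.
March 2049 has 31 days: 53 − 31 = 22 left.
February 2049 has 28 days; 28 − 22 = 6 → February 6, 2049.
Adding 10 months from February 6, 2049:
month 2 + 10 = 12 → December 2049.
Day 6 is valid in December, giving December 6, 2049.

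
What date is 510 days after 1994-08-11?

Adding 510 days from August 11, 1994.
August has 31 days, so 31 − 11 = 20 days remain after August 11, 1994; 510 − 20 = 490 left.
September 1994 has 30 days: 490 − 30 = 460 left.
October 1994 has 31 days: 460 − 31 = 429 left.
November 1994 has 30 days: 429 − 30 = 399 left.
December 1994 has 31 days: 399 − 31 = 368 left.
January 1995 has 31 days: 368 − 31 = 337 left.
February 1995 has 28 days (1995 is not a leap year): 337 − 28 = 309 left.
March 1995 has 31 days: 309 − 31 = 278 left.
April 1995 has 30 days: 278 − 30 = 248 left.
May 1995 has 31 days: 248 − 31 = 217 left.
June 1995 has 30 days: 217 − 30 = 187 left.
July 1995 has 31 days: 187 − 31 = 156 left.
August 1995 has 31 days: 156 − 31 = 125 left.
September 1995 has 30 days: 125 − 30 = 95 left.
October 1995 has 31 days: 95 − 31 = 64 left.
November 1995 has 30 days: 64 − 30 = 34 left.
December 1995 has 31 days: 34 − 31 = 3 left.
3 days into January 1996 → January 3, 1996.

January 3, 1996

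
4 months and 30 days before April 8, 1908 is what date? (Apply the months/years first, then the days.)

Counting back 4 months and 30 days from April 8, 1908: first the month/year part, then the days.
month 4 − 4 = 0, which is month 12 of year 1907 → December 1907.
Day 8 is valid in December, giving December 8, 1907.
Now subtract 30 days from December 8, 1907.
Going back 8 days from December 8, 1907 reaches the end of the previous month; 30 − 8 = 22 left.
November 1907 has 30 days; 30 − 22 = 8 → November 8, 1907.

November 8, 1907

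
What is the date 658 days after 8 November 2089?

Advancing 658 days from November 8, 2089.
November has 30 days, so 30 − 8 = 22 days remain after November 8, 2089; 658 − 22 = 636 left.
December 2089 has 31 days: 636 − 31 = 605 left.
January 2090 has 31 days: 605 − 31 = 574 left.
February 2090 has 28 days (2090 is not a leap year): 574 − 28 = 546 left.
March 2090 has 31 days: 546 − 31 = 515 left.
April 2090 has 30 days: 515 − 30 = 485 left.
May 2090 has 31 days: 485 − 31 = 454 left.
June 2090 has 30 days: 454 − 30 = 424 left.
July 2090 has 31 days: 424 − 31 = 393 left.
August 2090 has 31 days: 393 − 31 = 362 left.
September 2090 has 30 days: 362 − 30 = 332 left.
October 2090 has 31 days: 332 − 31 = 301 left.
November 2090 has 30 days: 301 − 30 = 271 left.
December 2090 has 31 days: 271 − 31 = 240 left.
January 2091 has 31 days: 240 − 31 = 209 left.
February 2091 has 28 days (2091 is not a leap year): 209 − 28 = 181 left.
March 2091 has 31 days: 181 − 31 = 150 left.
April 2091 has 30 days: 150 − 30 = 120 left.
May 2091 has 31 days: 120 − 31 = 89 left.
June 2091 has 30 days: 89 − 30 = 59 left.
July 2091 has 31 days: 59 − 31 = 28 left.
28 days into August 2091 → August 28, 2091.

August 28, 2091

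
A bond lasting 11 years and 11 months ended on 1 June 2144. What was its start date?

July 1, 2132

Subtracting 11 years and 11 months from June 1, 2144.
-11 years → 2133; month 6 − 11 = -5, which is month 7 of year 2132 → July 2132.
Day 1 is valid in July, giving July 1, 2132.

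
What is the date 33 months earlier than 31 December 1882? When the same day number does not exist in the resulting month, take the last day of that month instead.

Going back 33 months from December 31, 1882.
month 12 − 33 = -21, which is month 3 of year 1880 → March 1880.
Day 31 is valid in March, giving March 31, 1880.

March 31, 1880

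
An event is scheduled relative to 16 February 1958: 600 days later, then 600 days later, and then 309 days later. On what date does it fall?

Adding 600 days from February 16, 1958:
February has 28 days, so 28 − 16 = 12 days remain after February 16, 1958; 600 − 12 = 588 left.
March 1958 has 31 days: 588 − 31 = 557 left.
April 1958 has 30 days: 557 − 30 = 527 left.
May 1958 has 31 days: 527 − 31 = 496 left.
June 1958 has 30 days: 496 − 30 = 466 left.
July 1958 has 31 days: 466 − 31 = 435 left.
August 1958 has 31 days: 435 − 31 = 404 left.
September 1958 has 30 days: 404 − 30 = 374 left.
October 1958 has 31 days: 374 − 31 = 343 left.
November 1958 has 30 days: 343 − 30 = 313 left.
December 1958 has 31 days: 313 − 31 = 282 left.
January 1959 has 31 days: 282 − 31 = 251 left.
February 1959 has 28 days (1959 is not a leap year): 251 − 28 = 223 left.
March 1959 has 31 days: 223 − 31 = 192 left.
April 1959 has 30 days: 192 − 30 = 162 left.
May 1959 has 31 days: 162 − 31 = 131 left.
June 1959 has 30 days: 131 − 30 = 101 left.
July 1959 has 31 days: 101 − 31 = 70 left.
August 1959 has 31 days: 70 − 31 = 39 left.
September 1959 has 30 days: 39 − 30 = 9 left.
9 days into October 1959 → October 9, 1959.
Counting forward 600 days from October 9, 1959:
October has 31 days, so 31 − 9 = 22 days remain after October 9, 1959; 600 − 22 = 578 left.
November 1959 has 30 days: 578 − 30 = 548 left.
December 1959 has 31 days: 548 − 31 = 517 left.
January 1960 has 31 days: 517 − 31 = 486 left.
February 1960 has 29 days (1960 is a leap year): 486 − 29 = 457 left.
March 1960 has 31 days: 457 − 31 = 426 left.
April 1960 has 30 days: 426 − 30 = 396 left.
May 1960 has 31 days: 396 − 31 = 365 left.
June 1960 has 30 days: 365 − 30 = 335 left.
July 1960 has 31 days: 335 − 31 = 304 left.
August 1960 has 31 days: 304 − 31 = 273 left.
September 1960 has 30 days: 273 − 30 = 243 left.
October 1960 has 31 days: 243 − 31 = 212 left.
November 1960 has 30 days: 212 − 30 = 182 left.
December 1960 has 31 days: 182 − 31 = 151 left.
January 1961 has 31 days: 151 − 31 = 120 left.
February 1961 has 28 days (1961 is not a leap year): 120 − 28 = 92 left.
March 1961 has 31 days: 92 − 31 = 61 left.
April 1961 has 30 days: 61 − 30 = 31 left.
31 days into May 1961 → May 31, 1961.
Adding 309 days from May 31, 1961:
May has 31 days, so 31 − 31 = 0 days remain after May 31, 1961; 309 − 0 = 309 left.
June 1961 has 30 days: 309 − 30 = 279 left.
July 1961 has 31 days: 279 − 31 = 248 left.
August 1961 has 31 days: 248 − 31 = 217 left.
September 1961 has 30 days: 217 − 30 = 187 left.
October 1961 has 31 days: 187 − 31 = 156 left.
November 1961 has 30 days: 156 − 30 = 126 left.
December 1961 has 31 days: 126 − 31 = 95 left.
January 1962 has 31 days: 95 − 31 = 64 left.
February 1962 has 28 days (1962 is not a leap year): 64 − 28 = 36 left.
March 1962 has 31 days: 36 − 31 = 5 left.
5 days into April 1962 → April 5, 1962.

April 5, 1962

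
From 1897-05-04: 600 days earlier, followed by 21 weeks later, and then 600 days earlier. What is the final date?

Counting back 600 days from May 4, 1897:
Going back 4 days from May 4, 1897 reaches the end of the previous month; 600 − 4 = 596 left.
April 1897 has 30 days: 596 − 30 = 566 left.
March 1897 has 31 days: 566 − 31 = 535 left.
February 1897 has 28 days (1897 is not a leap year): 535 − 28 = 507 left.
January 1897 has 31 days: 507 − 31 = 476 left.
December 1896 has 31 days: 476 − 31 = 445 left.
November 1896 has 30 days: 445 − 30 = 415 left.
October 1896 has 31 days: 415 − 31 = 384 left.
September 1896 has 30 days: 384 − 30 = 354 left.
August 1896 has 31 days: 354 − 31 = 323 left.
July 1896 has 31 days: 323 − 31 = 292 left.
June 1896 has 30 days: 292 − 30 = 262 left.
May 1896 has 31 days: 262 − 31 = 231 left.
April 1896 has 30 days: 231 − 30 = 201 left.
March 1896 has 31 days: 201 − 31 = 170 left.
February 1896 has 29 days (1896 is a leap year): 170 − 29 = 141 left.
January 1896 has 31 days: 141 − 31 = 110 left.
December 1895 has 31 days: 110 − 31 = 79 left.
November 1895 has 30 days: 79 − 30 = 49 left.
October 1895 has 31 days: 49 − 31 = 18 left.
September 1895 has 30 days; 30 − 18 = 12 → September 12, 1895.
Counting forward 21 weeks (= 147 days) from September 12, 1895:
September has 30 days, so 30 − 12 = 18 days remain after September 12, 1895; 147 − 18 = 129 left.
October 1895 has 31 days: 129 − 31 = 98 left.
November 1895 has 30 days: 98 − 30 = 68 left.
December 1895 has 31 days: 68 − 31 = 37 left.
January 1896 has 31 days: 37 − 31 = 6 left.
6 days into February 1896 → February 6, 1896.
Counting back 600 days from February 6, 1896:
Going back 6 days from February 6, 1896 reaches the end of the previous month; 600 − 6 = 594 left.
January 1896 has 31 days: 594 − 31 = 563 left.
December 1895 has 31 days: 563 − 31 = 532 left.
November 1895 has 30 days: 532 − 30 = 502 left.
October 1895 has 31 days: 502 − 31 = 471 left.
September 1895 has 30 days: 471 − 30 = 441 left.
August 1895 has 31 days: 441 − 31 = 410 left.
July 1895 has 31 days: 410 − 31 = 379 left.
June 1895 has 30 days: 379 − 30 = 349 left.
May 1895 has 31 days: 349 − 31 = 318 left.
April 1895 has 30 days: 318 − 30 = 288 left.
March 1895 has 31 days: 288 − 31 = 257 left.
February 1895 has 28 days (1895 is not a leap year): 257 − 28 = 229 left.
January 1895 has 31 days: 229 − 31 = 198 left.
December 1894 has 31 days: 198 − 31 = 167 left.
November 1894 has 30 days: 167 − 30 = 137 left.
October 1894 has 31 days: 137 − 31 = 106 left.
September 1894 has 30 days: 106 − 30 = 76 left.
August 1894 has 31 days: 76 − 31 = 45 left.
July 1894 has 31 days: 45 − 31 = 14 left.
June 1894 has 30 days; 30 − 14 = 16 → June 16, 1894.

June 16, 1894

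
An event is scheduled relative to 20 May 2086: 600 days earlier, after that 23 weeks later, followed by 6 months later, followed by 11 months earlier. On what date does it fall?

Going back 600 days from May 20, 2086:
Going back 20 days from May 20, 2086 reaches the end of the previous month; 600 − 20 = 580 left.
April 2086 has 30 days: 580 − 30 = 550 left.
March 2086 has 31 days: 550 − 31 = 519 left.
February 2086 has 28 days (2086 is not a leap year): 519 − 28 = 491 left.
January 2086 has 31 days: 491 − 31 = 460 left.
December 2085 has 31 days: 460 − 31 = 429 left.
November 2085 has 30 days: 429 − 30 = 399 left.
October 2085 has 31 days: 399 − 31 = 368 left.
September 2085 has 30 days: 368 − 30 = 338 left.
August 2085 has 31 days: 338 − 31 = 307 left.
July 2085 has 31 days: 307 − 31 = 276 left.
June 2085 has 30 days: 276 − 30 = 246 left.
May 2085 has 31 days: 246 − 31 = 215 left.
April 2085 has 30 days: 215 − 30 = 185 left.
March 2085 has 31 days: 185 − 31 = 154 left.
February 2085 has 28 days (2085 is not a leap year): 154 − 28 = 126 left.
January 2085 has 31 days: 126 − 31 = 95 left.
December 2084 has 31 days: 95 − 31 = 64 left.
November 2084 has 30 days: 64 − 30 = 34 left.
October 2084 has 31 days: 34 − 31 = 3 left.
September 2084 has 30 days; 30 − 3 = 27 → September 27, 2084.
Advancing 23 weeks (= 161 days) from September 27, 2084:
September has 30 days, so 30 − 27 = 3 days remain after September 27, 2084; 161 − 3 = 158 left.
October 2084 has 31 days: 158 − 31 = 127 left.
November 2084 has 30 days: 127 − 30 = 97 left.
December 2084 has 31 days: 97 − 31 = 66 left.
January 2085 has 31 days: 66 − 31 = 35 left.
February 2085 has 28 days (2085 is not a leap year): 35 − 28 = 7 left.
7 days into March 2085 → March 7, 2085.
Advancing 6 months from March 7, 2085:
month 3 + 6 = 9 → September 2085.
Day 7 is valid in September, giving September 7, 2085.
Subtracting 11 months from September 7, 2085:
month 9 − 11 = -2, which is month 10 of year 2084 → October 2084.
Day 7 is valid in October, giving October 7, 2084.

October 7, 2084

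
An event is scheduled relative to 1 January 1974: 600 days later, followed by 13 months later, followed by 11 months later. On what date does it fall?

August 24, 1977

Counting forward 600 days from January 1, 1974:
January has 31 days, so 31 − 1 = 30 days remain after January 1, 1974; 600 − 30 = 570 left.
February 1974 has 28 days (1974 is not a leap year): 570 − 28 = 542 left.
March 1974 has 31 days: 542 − 31 = 511 left.
April 1974 has 30 days: 511 − 30 = 481 left.
May 1974 has 31 days: 481 − 31 = 450 left.
June 1974 has 30 days: 450 − 30 = 420 left.
July 1974 has 31 days: 420 − 31 = 389 left.
August 1974 has 31 days: 389 − 31 = 358 left.
September 1974 has 30 days: 358 − 30 = 328 left.
October 1974 has 31 days: 328 − 31 = 297 left.
November 1974 has 30 days: 297 − 30 = 267 left.
December 1974 has 31 days: 267 − 31 = 236 left.
January 1975 has 31 days: 236 − 31 = 205 left.
February 1975 has 28 days (1975 is not a leap year): 205 − 28 = 177 left.
March 1975 has 31 days: 177 − 31 = 146 left.
April 1975 has 30 days: 146 − 30 = 116 left.
May 1975 has 31 days: 116 − 31 = 85 left.
June 1975 has 30 days: 85 − 30 = 55 left.
July 1975 has 31 days: 55 − 31 = 24 left.
24 days into August 1975 → August 24, 1975.
Counting forward 13 months from August 24, 1975:
month 8 + 13 = 21, which is month 9 of year 1976 → September 1976.
Day 24 is valid in September, giving September 24, 1976.
Counting forward 11 months from September 24, 1976:
month 9 + 11 = 20, which is month 8 of year 1977 → August 1977.
Day 24 is valid in August, giving August 24, 1977.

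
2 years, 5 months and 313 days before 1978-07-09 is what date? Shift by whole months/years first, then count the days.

April 2, 1975

Subtracting 2 years, 5 months and 313 days from July 9, 1978: first the month/year part, then the days.
-2 years → 1976; month 7 − 5 = 2 → February 1976.
Day 9 is valid in February, giving February 9, 1976.
Now subtract 313 days from February 9, 1976.
Going back 9 days from February 9, 1976 reaches the end of the previous month; 313 − 9 = 304 left.
January 1976 has 31 days: 304 − 31 = 273 left.
December 1975 has 31 days: 273 − 31 = 242 left.
November 1975 has 30 days: 242 − 30 = 212 left.
October 1975 has 31 days: 212 − 31 = 181 left.
September 1975 has 30 days: 181 − 30 = 151 left.
August 1975 has 31 days: 151 − 31 = 120 left.
July 1975 has 31 days: 120 − 31 = 89 left.
June 1975 has 30 days: 89 − 30 = 59 left.
May 1975 has 31 days: 59 − 31 = 28 left.
April 1975 has 30 days; 30 − 28 = 2 → April 2, 1975.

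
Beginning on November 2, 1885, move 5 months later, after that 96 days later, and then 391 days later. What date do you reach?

Adding 5 months from November 2, 1885:
month 11 + 5 = 16, which is month 4 of year 1886 → April 1886.
Day 2 is valid in April, giving April 2, 1886.
Adding 96 days from April 2, 1886:
April has 30 days, so 30 − 2 = 28 days remain after April 2, 1886; 96 − 28 = 68 left.
May 1886 has 31 days: 68 − 31 = 37 left.
June 1886 has 30 days: 37 − 30 = 7 left.
7 days into July 1886 → July 7, 1886.
Adding 391 days from July 7, 1886:
July has 31 days, so 31 − 7 = 24 days remain after July 7, 1886; 391 − 24 = 367 left.
August 1886 has 31 days: 367 − 31 = 336 left.
September 1886 has 30 days: 336 − 30 = 306 left.
October 1886 has 31 days: 306 − 31 = 275 left.
November 1886 has 30 days: 275 − 30 = 245 left.
December 1886 has 31 days: 245 − 31 = 214 left.
January 1887 has 31 days: 214 − 31 = 183 left.
February 1887 has 28 days (1887 is not a leap year): 183 − 28 = 155 left.
March 1887 has 31 days: 155 − 31 = 124 left.
April 1887 has 30 days: 124 − 30 = 94 left.
May 1887 has 31 days: 94 − 31 = 63 left.
June 1887 has 30 days: 63 − 30 = 33 left.
July 1887 has 31 days: 33 − 31 = 2 left.
2 days into August 1887 → August 2, 1887.

August 2, 1887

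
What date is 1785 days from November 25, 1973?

Counting forward 1785 days from November 25, 1973.
November has 30 days, so 30 − 25 = 5 days remain after November 25, 1973; 1785 − 5 = 1780 left.
December 1973 has 31 days: 1780 − 31 = 1749 left.
January 1974 has 31 days: 1749 − 31 = 1718 left.
February 1974 has 28 days (1974 is not a leap year): 1718 − 28 = 1690 left.
March 1974 has 31 days: 1690 − 31 = 1659 left.
April 1974 has 30 days: 1659 − 30 = 1629 left.
May 1974 has 31 days: 1629 − 31 = 1598 left.
June 1974 has 30 days: 1598 − 30 = 1568 left.
July 1974 has 31 days: 1568 − 31 = 1537 left.
August 1974 has 31 days: 1537 − 31 = 1506 left.
September 1974 has 30 days: 1506 − 30 = 1476 left.
October 1974 has 31 days: 1476 − 31 = 1445 left.
November 1974 has 30 days: 1445 − 30 = 1415 left.
December 1974 has 31 days: 1415 − 31 = 1384 left.
January 1975 has 31 days: 1384 − 31 = 1353 left.
February 1975 has 28 days (1975 is not a leap year): 1353 − 28 = 1325 left.
March 1975 has 31 days: 1325 − 31 = 1294 left.
April 1975 has 30 days: 1294 − 30 = 1264 left.
May 1975 has 31 days: 1264 − 31 = 1233 left.
June 1975 has 30 days: 1233 − 30 = 1203 left.
July 1975 has 31 days: 1203 − 31 = 1172 left.
August 1975 has 31 days: 1172 − 31 = 1141 left.
September 1975 has 30 days: 1141 − 30 = 1111 left.
October 1975 has 31 days: 1111 − 31 = 1080 left.
November 1975 has 30 days: 1080 − 30 = 1050 left.
December 1975 has 31 days: 1050 − 31 = 1019 left.
January 1976 has 31 days: 1019 − 31 = 988 left.
February 1976 has 29 days (1976 is a leap year): 988 − 29 = 959 left.
March 1976 has 31 days: 959 − 31 = 928 left.
April 1976 has 30 days: 928 − 30 = 898 left.
May 1976 has 31 days: 898 − 31 = 867 left.
June 1976 has 30 days: 867 − 30 = 837 left.
July 1976 has 31 days: 837 − 31 = 806 left.
August 1976 has 31 days: 806 − 31 = 775 left.
September 1976 has 30 days: 775 − 30 = 745 left.
October 1976 has 31 days: 745 − 31 = 714 left.
November 1976 has 30 days: 714 − 30 = 684 left.
December 1976 has 31 days: 684 − 31 = 653 left.
January 1977 has 31 days: 653 − 31 = 622 left.
February 1977 has 28 days (1977 is not a leap year): 622 − 28 = 594 left.
March 1977 has 31 days: 594 − 31 = 563 left.
April 1977 has 30 days: 563 − 30 = 533 left.
May 1977 has 31 days: 533 − 31 = 502 left.
June 1977 has 30 days: 502 − 30 = 472 left.
July 1977 has 31 days: 472 − 31 = 441 left.
August 1977 has 31 days: 441 − 31 = 410 left.
September 1977 has 30 days: 410 − 30 = 380 left.
October 1977 has 31 days: 380 − 31 = 349 left.
November 1977 has 30 days: 349 − 30 = 319 left.
December 1977 has 31 days: 319 − 31 = 288 left.
January 1978 has 31 days: 288 − 31 = 257 left.
February 1978 has 28 days (1978 is not a leap year): 257 − 28 = 229 left.
March 1978 has 31 days: 229 − 31 = 198 left.
April 1978 has 30 days: 198 − 30 = 168 left.
May 1978 has 31 days: 168 − 31 = 137 left.
June 1978 has 30 days: 137 − 30 = 107 left.
July 1978 has 31 days: 107 − 31 = 76 left.
August 1978 has 31 days: 76 − 31 = 45 left.
September 1978 has 30 days: 45 − 30 = 15 left.
15 days into October 1978 → October 15, 1978.

October 15, 1978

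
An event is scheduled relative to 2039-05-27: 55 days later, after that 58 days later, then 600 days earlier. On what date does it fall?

Counting forward 55 days from May 27, 2039:
May has 31 days, so 31 − 27 = 4 days remain after May 27, 2039; 55 − 4 = 51 left.
June 2039 has 30 days: 51 − 30 = 21 left.
21 days into July 2039 → July 21, 2039.
Advancing 58 days from July 21, 2039:
July has 31 days, so 31 − 21 = 10 days remain after July 21, 2039; 58 − 10 = 48 left.
August 2039 has 31 days: 48 − 31 = 17 left.
17 days into September 2039 → September 17, 2039.
Subtracting 600 days from September 17, 2039:
Going back 17 days from September 17, 2039 reaches the end of the previous month; 600 − 17 = 583 left.
August 2039 has 31 days: 583 − 31 = 552 left.
July 2039 has 31 days: 552 − 31 = 521 left.
June 2039 has 30 days: 521 − 30 = 491 left.
May 2039 has 31 days: 491 − 31 = 460 left.
April 2039 has 30 days: 460 − 30 = 430 left.
March 2039 has 31 days: 430 − 31 = 399 left.
February 2039 has 28 days (2039 is not a leap year): 399 − 28 = 371 left.
January 2039 has 31 days: 371 − 31 = 340 left.
December 2038 has 31 days: 340 − 31 = 309 left.
November 2038 has 30 days: 309 − 30 = 279 left.
October 2038 has 31 days: 279 − 31 = 248 left.
September 2038 has 30 days: 248 − 30 = 218 left.
August 2038 has 31 days: 218 − 31 = 187 left.
July 2038 has 31 days: 187 − 31 = 156 left.
June 2038 has 30 days: 156 − 30 = 126 left.
May 2038 has 31 days: 126 − 31 = 95 left.
April 2038 has 30 days: 95 − 30 = 65 left.
March 2038 has 31 days: 65 − 31 = 34 left.
February 2038 has 28 days (2038 is not a leap year): 34 − 28 = 6 left.
January 2038 has 31 days; 31 − 6 = 25 → January 25, 2038.

January 25, 2038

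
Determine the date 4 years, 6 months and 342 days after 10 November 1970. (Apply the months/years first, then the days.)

Adding 4 years, 6 months and 342 days from November 10, 1970: first the month/year part, then the days.
+4 years → 1974; month 11 + 6 = 17, which is month 5 of year 1975 → May 1975.
Day 10 is valid in May, giving May 10, 1975.
Now add 342 days from May 10, 1975.
May has 31 days, so 31 − 10 = 21 days remain after May 10, 1975; 342 − 21 = 321 left.
June 1975 has 30 days: 321 − 30 = 291 left.
July 1975 has 31 days: 291 − 31 = 260 left.
August 1975 has 31 days: 260 − 31 = 229 left.
September 1975 has 30 days: 229 − 30 = 199 left.
October 1975 has 31 days: 199 − 31 = 168 left.
November 1975 has 30 days: 168 − 30 = 138 left.
December 1975 has 31 days: 138 − 31 = 107 left.
January 1976 has 31 days: 107 − 31 = 76 left.
February 1976 has 29 days (1976 is a leap year): 76 − 29 = 47 left.
March 1976 has 31 days: 47 − 31 = 16 left.
16 days into April 1976 → April 16, 1976.

April 16, 1976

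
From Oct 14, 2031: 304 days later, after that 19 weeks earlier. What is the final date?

April 2, 2032

Adding 304 days from October 14, 2031:
October has 31 days, so 31 − 14 = 17 days remain after October 14, 2031; 304 − 17 = 287 left.
November 2031 has 30 days: 287 − 30 = 257 left.
December 2031 has 31 days: 257 − 31 = 226 left.
January 2032 has 31 days: 226 − 31 = 195 left.
February 2032 has 29 days (2032 is a leap year): 195 − 29 = 166 left.
March 2032 has 31 days: 166 − 31 = 135 left.
April 2032 has 30 days: 135 − 30 = 105 left.
May 2032 has 31 days: 105 − 31 = 74 left.
June 2032 has 30 days: 74 − 30 = 44 left.
July 2032 has 31 days: 44 − 31 = 13 left.
13 days into August 2032 → August 13, 2032.
Going back 19 weeks (= 133 days) from August 13, 2032:
Going back 13 days from August 13, 2032 reaches the end of the previous month; 133 − 13 = 120 left.
July 2032 has 31 days: 120 − 31 = 89 left.
June 2032 has 30 days: 89 − 30 = 59 left.
May 2032 has 31 days: 59 − 31 = 28 left.
April 2032 has 30 days; 30 − 28 = 2 → April 2, 2032.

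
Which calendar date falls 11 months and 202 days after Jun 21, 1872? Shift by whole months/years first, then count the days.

December 9, 1873

Advancing 11 months and 202 days from June 21, 1872: first the month/year part, then the days.
month 6 + 11 = 17, which is month 5 of year 1873 → May 1873.
Day 21 is valid in May, giving May 21, 1873.
Now add 202 days from May 21, 1873.
May has 31 days, so 31 − 21 = 10 days remain after May 21, 1873; 202 − 10 = 192 left.
June 1873 has 30 days: 192 − 30 = 162 left.
July 1873 has 31 days: 162 − 31 = 131 left.
August 1873 has 31 days: 131 − 31 = 100 left.
September 1873 has 30 days: 100 − 30 = 70 left.
October 1873 has 31 days: 70 − 31 = 39 left.
November 1873 has 30 days: 39 − 30 = 9 left.
9 days into December 1873 → December 9, 1873.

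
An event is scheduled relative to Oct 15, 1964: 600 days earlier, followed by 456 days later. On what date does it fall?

Going back 600 days from October 15, 1964:
Going back 15 days from October 15, 1964 reaches the end of the previous month; 600 − 15 = 585 left.
September 1964 has 30 days: 585 − 30 = 555 left.
August 1964 has 31 days: 555 − 31 = 524 left.
July 1964 has 31 days: 524 − 31 = 493 left.
June 1964 has 30 days: 493 − 30 = 463 left.
May 1964 has 31 days: 463 − 31 = 432 left.
April 1964 has 30 days: 432 − 30 = 402 left.
March 1964 has 31 days: 402 − 31 = 371 left.
February 1964 has 29 days (1964 is a leap year): 371 − 29 = 342 left.
January 1964 has 31 days: 342 − 31 = 311 left.
December 1963 has 31 days: 311 − 31 = 280 left.
November 1963 has 30 days: 280 − 30 = 250 left.
October 1963 has 31 days: 250 − 31 = 219 left.
September 1963 has 30 days: 219 − 30 = 189 left.
August 1963 has 31 days: 189 − 31 = 158 left.
July 1963 has 31 days: 158 − 31 = 127 left.
June 1963 has 30 days: 127 − 30 = 97 left.
May 1963 has 31 days: 97 − 31 = 66 left.
April 1963 has 30 days: 66 − 30 = 36 left.
March 1963 has 31 days: 36 − 31 = 5 left.
February 1963 has 28 days; 28 − 5 = 23 → February 23, 1963.
Counting forward 456 days from February 23, 1963:
February has 28 days, so 28 − 23 = 5 days remain after February 23, 1963; 456 − 5 = 451 left.
March 1963 has 31 days: 451 − 31 = 420 left.
April 1963 has 30 days: 420 − 30 = 390 left.
May 1963 has 31 days: 390 − 31 = 359 left.
June 1963 has 30 days: 359 − 30 = 329 left.
July 1963 has 31 days: 329 − 31 = 298 left.
August 1963 has 31 days: 298 − 31 = 267 left.
September 1963 has 30 days: 267 − 30 = 237 left.
October 1963 has 31 days: 237 − 31 = 206 left.
November 1963 has 30 days: 206 − 30 = 176 left.
December 1963 has 31 days: 176 − 31 = 145 left.
January 1964 has 31 days: 145 − 31 = 114 left.
February 1964 has 29 days (1964 is a leap year): 114 − 29 = 85 left.
March 1964 has 31 days: 85 − 31 = 54 left.
April 1964 has 30 days: 54 − 30 = 24 left.
24 days into May 1964 → May 24, 1964.

May 24, 1964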